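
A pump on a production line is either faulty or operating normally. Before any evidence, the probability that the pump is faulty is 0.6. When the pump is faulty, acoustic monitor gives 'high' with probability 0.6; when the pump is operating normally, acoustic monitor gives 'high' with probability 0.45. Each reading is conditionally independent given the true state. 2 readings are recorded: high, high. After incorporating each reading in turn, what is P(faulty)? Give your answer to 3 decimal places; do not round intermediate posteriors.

After 'high': P(faulty) = 0.6·0.6000 / (0.6·0.6000 + 0.45·0.4000) ≈ 0.6667
After 'high': P(faulty) = 0.6·0.6667 / (0.6·0.6667 + 0.45·0.3333) ≈ 0.7273

0.727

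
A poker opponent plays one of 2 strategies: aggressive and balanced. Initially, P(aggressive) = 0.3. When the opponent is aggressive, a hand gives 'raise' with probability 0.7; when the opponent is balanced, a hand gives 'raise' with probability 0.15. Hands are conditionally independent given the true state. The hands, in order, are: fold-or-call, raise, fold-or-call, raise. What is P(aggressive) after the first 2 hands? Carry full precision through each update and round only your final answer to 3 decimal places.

Each posterior becomes the prior for the next update.
After 'fold-or-call': P(aggressive) = 0.3·0.3000 / (0.3·0.3000 + 0.85·0.7000) ≈ 0.1314
After 'raise': P(aggressive) = 0.7·0.1314 / (0.7·0.1314 + 0.15·0.8686) ≈ 0.4138

0.414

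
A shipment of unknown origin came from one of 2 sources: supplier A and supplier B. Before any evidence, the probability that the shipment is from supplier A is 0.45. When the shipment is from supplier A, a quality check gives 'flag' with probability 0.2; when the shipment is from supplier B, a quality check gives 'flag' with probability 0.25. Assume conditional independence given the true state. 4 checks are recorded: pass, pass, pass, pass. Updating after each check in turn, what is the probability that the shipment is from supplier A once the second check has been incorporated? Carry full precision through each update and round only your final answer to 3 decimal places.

After 'pass': P(supplier A) = 0.8·0.4500 / (0.8·0.4500 + 0.75·0.5500) ≈ 0.4660
After 'pass': P(supplier A) = 0.8·0.4660 / (0.8·0.4660 + 0.75·0.5340) ≈ 0.4821

0.482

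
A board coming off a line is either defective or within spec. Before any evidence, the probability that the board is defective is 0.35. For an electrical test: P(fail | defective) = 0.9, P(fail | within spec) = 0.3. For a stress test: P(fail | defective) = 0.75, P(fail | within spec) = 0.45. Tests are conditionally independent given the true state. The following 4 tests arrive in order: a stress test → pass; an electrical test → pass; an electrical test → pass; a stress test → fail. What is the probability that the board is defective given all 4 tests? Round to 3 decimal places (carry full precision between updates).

After a stress test='pass': P(defective) = 0.25·0.3500 / (0.25·0.3500 + 0.55·0.6500) ≈ 0.1966
After an electrical test='pass': P(defective) = 0.1·0.1966 / (0.1·0.1966 + 0.7·0.8034) ≈ 0.0338
After an electrical test='pass': P(defective) = 0.1·0.0338 / (0.1·0.0338 + 0.7·0.9662) ≈ 0.0050
After a stress test='fail': P(defective) = 0.75·0.0050 / (0.75·0.0050 + 0.45·0.9950) ≈ 0.0083

0.008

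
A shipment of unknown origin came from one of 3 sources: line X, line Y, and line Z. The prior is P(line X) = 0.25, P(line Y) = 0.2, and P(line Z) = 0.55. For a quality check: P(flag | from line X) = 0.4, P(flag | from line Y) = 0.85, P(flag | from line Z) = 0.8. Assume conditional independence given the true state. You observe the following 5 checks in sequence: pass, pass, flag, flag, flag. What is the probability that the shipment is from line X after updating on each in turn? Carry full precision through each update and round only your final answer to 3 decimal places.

0.291

Apply Bayes' rule sequentially, carrying P(line X) forward.
After 'pass': normaliser = 0.6·0.2500 + 0.15·0.2000 + 0.2·0.5500; P(line X) ≈ 0.5172, P(line Y) ≈ 0.1034, P(line Z) ≈ 0.3793
After 'pass': normaliser = 0.6·0.5172 + 0.15·0.1034 + 0.2·0.3793; P(line X) ≈ 0.7725, P(line Y) ≈ 0.0386, P(line Z) ≈ 0.1888
After 'flag': normaliser = 0.4·0.7725 + 0.85·0.0386 + 0.8·0.1888; P(line X) ≈ 0.6269, P(line Y) ≈ 0.0666, P(line Z) ≈ 0.3065
After 'flag': normaliser = 0.4·0.6269 + 0.85·0.0666 + 0.8·0.3065; P(line X) ≈ 0.4538, P(line Y) ≈ 0.1025, P(line Z) ≈ 0.4437
After 'flag': normaliser = 0.4·0.4538 + 0.85·0.1025 + 0.8·0.4437; P(line X) ≈ 0.2911, P(line Y) ≈ 0.1397, P(line Z) ≈ 0.5692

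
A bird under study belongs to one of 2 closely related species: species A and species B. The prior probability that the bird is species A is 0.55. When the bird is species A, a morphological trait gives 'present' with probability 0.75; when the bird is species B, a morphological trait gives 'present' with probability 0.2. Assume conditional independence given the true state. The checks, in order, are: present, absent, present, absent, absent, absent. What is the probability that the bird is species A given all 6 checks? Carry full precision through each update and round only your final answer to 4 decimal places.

0.1408

After 'present': P(species A) = 0.75·0.5500 / (0.75·0.5500 + 0.2·0.4500) ≈ 0.8209
After 'absent': P(species A) = 0.25·0.8209 / (0.25·0.8209 + 0.8·0.1791) ≈ 0.5889
After 'present': P(species A) = 0.75·0.5889 / (0.75·0.5889 + 0.2·0.4111) ≈ 0.8430
After 'absent': P(species A) = 0.25·0.8430 / (0.25·0.8430 + 0.8·0.1570) ≈ 0.6267
After 'absent': P(species A) = 0.25·0.6267 / (0.25·0.6267 + 0.8·0.3733) ≈ 0.3441
After 'absent': P(species A) = 0.25·0.3441 / (0.25·0.3441 + 0.8·0.6559) ≈ 0.1408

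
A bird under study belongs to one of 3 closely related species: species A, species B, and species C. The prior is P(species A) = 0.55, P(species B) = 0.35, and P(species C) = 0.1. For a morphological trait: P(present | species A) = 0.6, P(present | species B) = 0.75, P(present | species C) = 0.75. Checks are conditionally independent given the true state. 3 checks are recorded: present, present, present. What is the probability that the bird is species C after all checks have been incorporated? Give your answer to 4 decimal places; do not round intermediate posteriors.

Each posterior becomes the prior for the next update.
After 'present': normaliser = 0.6·0.5500 + 0.75·0.3500 + 0.75·0.1000; P(species A) ≈ 0.4944, P(species B) ≈ 0.3933, P(species C) ≈ 0.1124
After 'present': normaliser = 0.6·0.4944 + 0.75·0.3933 + 0.75·0.1124; P(species A) ≈ 0.4389, P(species B) ≈ 0.4364, P(species C) ≈ 0.1247
After 'present': normaliser = 0.6·0.4389 + 0.75·0.4364 + 0.75·0.1247; P(species A) ≈ 0.3849, P(species B) ≈ 0.4784, P(species C) ≈ 0.1367

0.1367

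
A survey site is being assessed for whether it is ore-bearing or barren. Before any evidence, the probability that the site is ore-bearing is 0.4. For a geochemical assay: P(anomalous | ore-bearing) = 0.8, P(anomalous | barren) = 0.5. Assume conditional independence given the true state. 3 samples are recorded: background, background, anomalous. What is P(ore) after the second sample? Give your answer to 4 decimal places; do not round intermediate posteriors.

0.0964

After 'background': P(ore) = 0.2·0.4000 / (0.2·0.4000 + 0.5·0.6000) ≈ 0.2105
After 'background': P(ore) = 0.2·0.2105 / (0.2·0.2105 + 0.5·0.7895) ≈ 0.0964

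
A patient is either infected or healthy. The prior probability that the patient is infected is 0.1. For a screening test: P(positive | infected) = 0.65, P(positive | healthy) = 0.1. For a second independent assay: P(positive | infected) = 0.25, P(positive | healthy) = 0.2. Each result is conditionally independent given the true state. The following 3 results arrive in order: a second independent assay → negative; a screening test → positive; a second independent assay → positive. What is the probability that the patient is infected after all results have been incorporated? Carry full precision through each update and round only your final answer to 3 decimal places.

0.458

After a second independent assay='negative': P(infected) = 0.75·0.1000 / (0.75·0.1000 + 0.8·0.9000) ≈ 0.0943
After a screening test='positive': P(infected) = 0.65·0.0943 / (0.65·0.0943 + 0.1·0.9057) ≈ 0.4037
After a second independent assay='positive': P(infected) = 0.25·0.4037 / (0.25·0.4037 + 0.2·0.5963) ≈ 0.4584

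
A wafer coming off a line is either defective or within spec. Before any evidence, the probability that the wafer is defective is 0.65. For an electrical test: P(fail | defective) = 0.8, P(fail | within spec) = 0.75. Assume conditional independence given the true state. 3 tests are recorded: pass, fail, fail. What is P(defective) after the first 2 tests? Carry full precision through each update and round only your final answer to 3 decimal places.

0.613

After 'pass': P(defective) = 0.2·0.6500 / (0.2·0.6500 + 0.25·0.3500) ≈ 0.5977
After 'fail': P(defective) = 0.8·0.5977 / (0.8·0.5977 + 0.75·0.4023) ≈ 0.6131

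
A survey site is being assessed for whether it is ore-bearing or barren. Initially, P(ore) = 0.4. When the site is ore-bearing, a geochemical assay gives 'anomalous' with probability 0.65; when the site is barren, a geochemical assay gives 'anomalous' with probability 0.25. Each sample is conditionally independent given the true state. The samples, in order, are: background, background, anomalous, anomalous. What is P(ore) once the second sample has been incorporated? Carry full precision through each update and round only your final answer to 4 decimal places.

After 'background': P(ore) = 0.35·0.4000 / (0.35·0.4000 + 0.75·0.6000) ≈ 0.2373
After 'background': P(ore) = 0.35·0.2373 / (0.35·0.2373 + 0.75·0.7627) ≈ 0.1268

0.1268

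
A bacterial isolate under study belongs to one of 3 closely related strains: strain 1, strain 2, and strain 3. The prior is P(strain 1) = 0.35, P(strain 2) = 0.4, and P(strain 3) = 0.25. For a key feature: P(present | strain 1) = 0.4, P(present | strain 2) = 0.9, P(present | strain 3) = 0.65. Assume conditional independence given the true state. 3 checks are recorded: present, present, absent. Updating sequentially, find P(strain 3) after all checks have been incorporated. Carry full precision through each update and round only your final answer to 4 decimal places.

0.3590

After 'present': normaliser = 0.4·0.3500 + 0.9·0.4000 + 0.65·0.2500; P(strain 1) ≈ 0.2113, P(strain 2) ≈ 0.5434, P(strain 3) ≈ 0.2453
After 'present': normaliser = 0.4·0.2113 + 0.9·0.5434 + 0.65·0.2453; P(strain 1) ≈ 0.1153, P(strain 2) ≈ 0.6672, P(strain 3) ≈ 0.2175
After 'absent': normaliser = 0.6·0.1153 + 0.1·0.6672 + 0.35·0.2175; P(strain 1) ≈ 0.3263, P(strain 2) ≈ 0.3147, P(strain 3) ≈ 0.3590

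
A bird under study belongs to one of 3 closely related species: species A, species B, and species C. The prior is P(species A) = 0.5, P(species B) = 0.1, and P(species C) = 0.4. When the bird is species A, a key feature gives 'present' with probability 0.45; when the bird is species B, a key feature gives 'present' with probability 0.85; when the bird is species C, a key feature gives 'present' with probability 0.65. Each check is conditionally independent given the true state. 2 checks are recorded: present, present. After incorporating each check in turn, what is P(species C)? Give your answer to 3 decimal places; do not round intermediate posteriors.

Apply Bayes' rule sequentially, carrying P(species C) forward.
After 'present': normaliser = 0.45·0.5000 + 0.85·0.1000 + 0.65·0.4000; P(species A) ≈ 0.3947, P(species B) ≈ 0.1491, P(species C) ≈ 0.4561
After 'present': normaliser = 0.45·0.3947 + 0.85·0.1491 + 0.65·0.4561; P(species A) ≈ 0.2956, P(species B) ≈ 0.2109, P(species C) ≈ 0.4934

0.493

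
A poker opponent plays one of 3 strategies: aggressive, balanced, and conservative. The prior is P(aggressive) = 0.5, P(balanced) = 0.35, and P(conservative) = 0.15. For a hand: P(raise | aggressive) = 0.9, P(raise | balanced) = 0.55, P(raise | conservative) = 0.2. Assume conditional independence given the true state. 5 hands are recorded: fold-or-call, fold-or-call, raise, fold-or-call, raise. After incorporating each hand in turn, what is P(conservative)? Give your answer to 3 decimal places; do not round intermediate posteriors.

0.234

Apply Bayes' rule sequentially, carrying P(conservative) forward.
After 'fold-or-call': normaliser = 0.1·0.5000 + 0.45·0.3500 + 0.8·0.1500; P(aggressive) ≈ 0.1527, P(balanced) ≈ 0.4809, P(conservative) ≈ 0.3664
After 'fold-or-call': normaliser = 0.1·0.1527 + 0.45·0.4809 + 0.8·0.3664; P(aggressive) ≈ 0.0291, P(balanced) ≈ 0.4124, P(conservative) ≈ 0.5585
After 'raise': normaliser = 0.9·0.0291 + 0.55·0.4124 + 0.2·0.5585; P(aggressive) ≈ 0.0718, P(balanced) ≈ 0.6219, P(conservative) ≈ 0.3063
After 'fold-or-call': normaliser = 0.1·0.0718 + 0.45·0.6219 + 0.8·0.3063; P(aggressive) ≈ 0.0135, P(balanced) ≈ 0.5260, P(conservative) ≈ 0.4605
After 'raise': normaliser = 0.9·0.0135 + 0.55·0.5260 + 0.2·0.4605; P(aggressive) ≈ 0.0309, P(balanced) ≈ 0.7351, P(conservative) ≈ 0.2341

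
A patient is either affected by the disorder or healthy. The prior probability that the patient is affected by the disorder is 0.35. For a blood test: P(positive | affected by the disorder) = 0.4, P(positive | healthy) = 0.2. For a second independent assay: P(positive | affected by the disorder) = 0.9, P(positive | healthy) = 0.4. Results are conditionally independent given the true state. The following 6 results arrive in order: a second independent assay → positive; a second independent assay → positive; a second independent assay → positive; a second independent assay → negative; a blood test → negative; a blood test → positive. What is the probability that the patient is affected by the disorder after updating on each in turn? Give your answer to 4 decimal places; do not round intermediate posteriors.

0.6053

After a second independent assay='positive': P(affected) = 0.9·0.3500 / (0.9·0.3500 + 0.4·0.6500) ≈ 0.5478
After a second independent assay='positive': P(affected) = 0.9·0.5478 / (0.9·0.5478 + 0.4·0.4522) ≈ 0.7316
After a second independent assay='positive': P(affected) = 0.9·0.7316 / (0.9·0.7316 + 0.4·0.2684) ≈ 0.8598
After a second independent assay='negative': P(affected) = 0.1·0.8598 / (0.1·0.8598 + 0.6·0.1402) ≈ 0.5055
After a blood test='negative': P(affected) = 0.6·0.5055 / (0.6·0.5055 + 0.8·0.4945) ≈ 0.4340
After a blood test='positive': P(affected) = 0.4·0.4340 / (0.4·0.4340 + 0.2·0.5660) ≈ 0.6053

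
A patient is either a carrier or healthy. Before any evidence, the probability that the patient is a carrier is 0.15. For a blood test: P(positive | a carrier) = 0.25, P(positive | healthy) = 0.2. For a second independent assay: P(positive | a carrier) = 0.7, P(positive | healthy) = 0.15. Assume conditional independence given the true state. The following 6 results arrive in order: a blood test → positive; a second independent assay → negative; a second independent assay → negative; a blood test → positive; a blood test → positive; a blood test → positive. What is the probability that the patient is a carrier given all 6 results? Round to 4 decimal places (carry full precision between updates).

Each posterior becomes the prior for the next update.
After a blood test='positive': P(carrier) = 0.25·0.1500 / (0.25·0.1500 + 0.2·0.8500) ≈ 0.1807
After a second independent assay='negative': P(carrier) = 0.3·0.1807 / (0.3·0.1807 + 0.85·0.8193) ≈ 0.0722
After a second independent assay='negative': P(carrier) = 0.3·0.0722 / (0.3·0.0722 + 0.85·0.9278) ≈ 0.0267
After a blood test='positive': P(carrier) = 0.25·0.0267 / (0.25·0.0267 + 0.2·0.9733) ≈ 0.0332
After a blood test='positive': P(carrier) = 0.25·0.0332 / (0.25·0.0332 + 0.2·0.9668) ≈ 0.0412
After a blood test='positive': P(carrier) = 0.25·0.0412 / (0.25·0.0412 + 0.2·0.9588) ≈ 0.0509

0.0509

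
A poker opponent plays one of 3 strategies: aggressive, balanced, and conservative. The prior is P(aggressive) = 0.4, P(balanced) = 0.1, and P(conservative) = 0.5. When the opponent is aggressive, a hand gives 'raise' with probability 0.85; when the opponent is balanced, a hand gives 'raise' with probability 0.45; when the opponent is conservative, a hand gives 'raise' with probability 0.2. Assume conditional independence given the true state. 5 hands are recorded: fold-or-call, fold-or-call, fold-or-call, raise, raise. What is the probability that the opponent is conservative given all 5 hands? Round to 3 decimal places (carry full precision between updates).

Apply Bayes' rule sequentially, carrying P(conservative) forward.
After 'fold-or-call': normaliser = 0.15·0.4000 + 0.55·0.1000 + 0.8·0.5000; P(aggressive) ≈ 0.1165, P(balanced) ≈ 0.1068, P(conservative) ≈ 0.7767
After 'fold-or-call': normaliser = 0.15·0.1165 + 0.55·0.1068 + 0.8·0.7767; P(aggressive) ≈ 0.0251, P(balanced) ≈ 0.0842, P(conservative) ≈ 0.8907
After 'fold-or-call': normaliser = 0.15·0.0251 + 0.55·0.0842 + 0.8·0.8907; P(aggressive) ≈ 0.0049, P(balanced) ≈ 0.0607, P(conservative) ≈ 0.9343
After 'raise': normaliser = 0.85·0.0049 + 0.45·0.0607 + 0.2·0.9343; P(aggressive) ≈ 0.0192, P(balanced) ≈ 0.1251, P(conservative) ≈ 0.8557
After 'raise': normaliser = 0.85·0.0192 + 0.45·0.1251 + 0.2·0.8557; P(aggressive) ≈ 0.0669, P(balanced) ≈ 0.2310, P(conservative) ≈ 0.7021

0.702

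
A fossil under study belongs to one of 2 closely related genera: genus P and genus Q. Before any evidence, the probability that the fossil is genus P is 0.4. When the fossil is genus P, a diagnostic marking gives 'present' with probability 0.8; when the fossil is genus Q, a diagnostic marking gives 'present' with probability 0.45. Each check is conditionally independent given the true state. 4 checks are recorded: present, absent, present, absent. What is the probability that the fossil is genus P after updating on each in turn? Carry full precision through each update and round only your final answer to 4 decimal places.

After 'present': P(genus P) = 0.8·0.4000 / (0.8·0.4000 + 0.45·0.6000) ≈ 0.5424
After 'absent': P(genus P) = 0.2·0.5424 / (0.2·0.5424 + 0.55·0.4576) ≈ 0.3012
After 'present': P(genus P) = 0.8·0.3012 / (0.8·0.3012 + 0.45·0.6988) ≈ 0.4338
After 'absent': P(genus P) = 0.2·0.4338 / (0.2·0.4338 + 0.55·0.5662) ≈ 0.2179

0.2179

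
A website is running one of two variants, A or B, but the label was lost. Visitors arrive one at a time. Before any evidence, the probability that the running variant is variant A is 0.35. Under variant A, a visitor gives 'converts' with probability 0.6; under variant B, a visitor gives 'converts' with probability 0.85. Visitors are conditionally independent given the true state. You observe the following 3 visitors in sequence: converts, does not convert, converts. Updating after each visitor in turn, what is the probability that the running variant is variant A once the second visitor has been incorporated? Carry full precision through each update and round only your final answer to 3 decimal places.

0.503

After 'converts': P(A) = 0.6·0.3500 / (0.6·0.3500 + 0.85·0.6500) ≈ 0.2754
After 'does not convert': P(A) = 0.4·0.2754 / (0.4·0.2754 + 0.15·0.7246) ≈ 0.5034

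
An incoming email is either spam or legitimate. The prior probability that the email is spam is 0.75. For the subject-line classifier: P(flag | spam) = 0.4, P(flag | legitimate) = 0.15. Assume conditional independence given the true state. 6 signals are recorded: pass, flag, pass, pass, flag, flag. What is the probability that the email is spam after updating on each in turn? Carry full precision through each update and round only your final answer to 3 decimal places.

After 'pass': P(spam) = 0.6·0.7500 / (0.6·0.7500 + 0.85·0.2500) ≈ 0.6792
After 'flag': P(spam) = 0.4·0.6792 / (0.4·0.6792 + 0.15·0.3208) ≈ 0.8496
After 'pass': P(spam) = 0.6·0.8496 / (0.6·0.8496 + 0.85·0.1504) ≈ 0.7994
After 'pass': P(spam) = 0.6·0.7994 / (0.6·0.7994 + 0.85·0.2006) ≈ 0.7378
After 'flag': P(spam) = 0.4·0.7378 / (0.4·0.7378 + 0.15·0.2622) ≈ 0.8824
After 'flag': P(spam) = 0.4·0.8824 / (0.4·0.8824 + 0.15·0.1176) ≈ 0.9524

0.952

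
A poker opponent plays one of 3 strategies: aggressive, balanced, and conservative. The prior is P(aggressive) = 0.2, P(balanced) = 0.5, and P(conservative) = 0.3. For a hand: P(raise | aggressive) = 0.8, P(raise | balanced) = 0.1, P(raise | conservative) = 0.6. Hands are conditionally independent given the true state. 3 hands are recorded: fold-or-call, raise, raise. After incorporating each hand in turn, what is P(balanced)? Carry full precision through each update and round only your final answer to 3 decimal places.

0.061

After 'fold-or-call': normaliser = 0.2·0.2000 + 0.9·0.5000 + 0.4·0.3000; P(aggressive) ≈ 0.0656, P(balanced) ≈ 0.7377, P(conservative) ≈ 0.1967
After 'raise': normaliser = 0.8·0.0656 + 0.1·0.7377 + 0.6·0.1967; P(aggressive) ≈ 0.2148, P(balanced) ≈ 0.3020, P(conservative) ≈ 0.4832
After 'raise': normaliser = 0.8·0.2148 + 0.1·0.3020 + 0.6·0.4832; P(aggressive) ≈ 0.3492, P(balanced) ≈ 0.0614, P(conservative) ≈ 0.5894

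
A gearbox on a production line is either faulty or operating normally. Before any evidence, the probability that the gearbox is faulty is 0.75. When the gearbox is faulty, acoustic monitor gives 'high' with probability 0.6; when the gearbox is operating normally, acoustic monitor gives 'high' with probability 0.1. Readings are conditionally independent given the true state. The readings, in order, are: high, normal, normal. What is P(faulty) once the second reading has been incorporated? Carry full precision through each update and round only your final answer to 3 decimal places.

0.889

Each posterior becomes the prior for the next update.
After 'high': P(faulty) = 0.6·0.7500 / (0.6·0.7500 + 0.1·0.2500) ≈ 0.9474
After 'normal': P(faulty) = 0.4·0.9474 / (0.4·0.9474 + 0.9·0.0526) ≈ 0.8889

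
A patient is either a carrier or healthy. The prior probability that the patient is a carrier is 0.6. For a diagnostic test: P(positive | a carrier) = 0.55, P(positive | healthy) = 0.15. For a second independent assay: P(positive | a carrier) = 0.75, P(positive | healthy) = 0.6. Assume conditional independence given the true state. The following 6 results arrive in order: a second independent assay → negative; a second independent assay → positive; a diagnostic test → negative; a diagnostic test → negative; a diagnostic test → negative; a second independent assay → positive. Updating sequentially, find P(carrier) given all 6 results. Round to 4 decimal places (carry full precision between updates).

After a second independent assay='negative': P(carrier) = 0.25·0.6000 / (0.25·0.6000 + 0.4·0.4000) ≈ 0.4839
After a second independent assay='positive': P(carrier) = 0.75·0.4839 / (0.75·0.4839 + 0.6·0.5161) ≈ 0.5396
After a diagnostic test='negative': P(carrier) = 0.45·0.5396 / (0.45·0.5396 + 0.85·0.4604) ≈ 0.3829
After a diagnostic test='negative': P(carrier) = 0.45·0.3829 / (0.45·0.3829 + 0.85·0.6171) ≈ 0.2472
After a diagnostic test='negative': P(carrier) = 0.45·0.2472 / (0.45·0.2472 + 0.85·0.7528) ≈ 0.1481
After a second independent assay='positive': P(carrier) = 0.75·0.1481 / (0.75·0.1481 + 0.6·0.8519) ≈ 0.1785

0.1785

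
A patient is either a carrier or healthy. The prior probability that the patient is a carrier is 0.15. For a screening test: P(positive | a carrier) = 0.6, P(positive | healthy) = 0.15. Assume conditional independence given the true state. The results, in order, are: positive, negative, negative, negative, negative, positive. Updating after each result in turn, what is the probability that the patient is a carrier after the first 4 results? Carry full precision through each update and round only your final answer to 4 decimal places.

0.0685

After 'positive': P(carrier) = 0.6·0.1500 / (0.6·0.1500 + 0.15·0.8500) ≈ 0.4138
After 'negative': P(carrier) = 0.4·0.4138 / (0.4·0.4138 + 0.85·0.5862) ≈ 0.2494
After 'negative': P(carrier) = 0.4·0.2494 / (0.4·0.2494 + 0.85·0.7506) ≈ 0.1352
After 'negative': P(carrier) = 0.4·0.1352 / (0.4·0.1352 + 0.85·0.8648) ≈ 0.0685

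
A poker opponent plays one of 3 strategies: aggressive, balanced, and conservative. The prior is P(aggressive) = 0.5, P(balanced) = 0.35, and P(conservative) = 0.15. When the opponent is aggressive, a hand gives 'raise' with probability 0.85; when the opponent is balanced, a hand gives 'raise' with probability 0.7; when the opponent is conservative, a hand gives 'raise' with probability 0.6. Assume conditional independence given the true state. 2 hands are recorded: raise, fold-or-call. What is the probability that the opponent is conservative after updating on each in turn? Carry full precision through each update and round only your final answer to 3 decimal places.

0.208

Apply Bayes' rule sequentially, carrying P(conservative) forward.
After 'raise': normaliser = 0.85·0.5000 + 0.7·0.3500 + 0.6·0.1500; P(aggressive) ≈ 0.5592, P(balanced) ≈ 0.3224, P(conservative) ≈ 0.1184
After 'fold-or-call': normaliser = 0.15·0.5592 + 0.3·0.3224 + 0.4·0.1184; P(aggressive) ≈ 0.3680, P(balanced) ≈ 0.4242, P(conservative) ≈ 0.2078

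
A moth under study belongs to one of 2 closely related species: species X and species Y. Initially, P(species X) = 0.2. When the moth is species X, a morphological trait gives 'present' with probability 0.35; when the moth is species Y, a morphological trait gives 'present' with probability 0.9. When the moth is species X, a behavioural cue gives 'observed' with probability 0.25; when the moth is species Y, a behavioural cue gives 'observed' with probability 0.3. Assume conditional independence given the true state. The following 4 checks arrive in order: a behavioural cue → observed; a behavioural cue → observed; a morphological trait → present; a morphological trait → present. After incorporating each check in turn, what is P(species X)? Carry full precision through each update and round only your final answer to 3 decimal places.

0.026

After a behavioural cue='observed': P(species X) = 0.25·0.2000 / (0.25·0.2000 + 0.3·0.8000) ≈ 0.1724
After a behavioural cue='observed': P(species X) = 0.25·0.1724 / (0.25·0.1724 + 0.3·0.8276) ≈ 0.1479
After a morphological trait='present': P(species X) = 0.35·0.1479 / (0.35·0.1479 + 0.9·0.8521) ≈ 0.0632
After a morphological trait='present': P(species X) = 0.35·0.0632 / (0.35·0.0632 + 0.9·0.9368) ≈ 0.0256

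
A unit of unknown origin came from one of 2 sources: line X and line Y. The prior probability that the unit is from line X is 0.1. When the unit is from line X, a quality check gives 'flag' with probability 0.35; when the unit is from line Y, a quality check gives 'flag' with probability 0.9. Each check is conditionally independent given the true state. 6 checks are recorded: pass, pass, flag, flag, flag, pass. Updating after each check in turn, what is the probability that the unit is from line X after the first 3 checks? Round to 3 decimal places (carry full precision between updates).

0.646

After 'pass': P(line X) = 0.65·0.1000 / (0.65·0.1000 + 0.1·0.9000) ≈ 0.4194
After 'pass': P(line X) = 0.65·0.4194 / (0.65·0.4194 + 0.1·0.5806) ≈ 0.8244
After 'flag': P(line X) = 0.35·0.8244 / (0.35·0.8244 + 0.9·0.1756) ≈ 0.6461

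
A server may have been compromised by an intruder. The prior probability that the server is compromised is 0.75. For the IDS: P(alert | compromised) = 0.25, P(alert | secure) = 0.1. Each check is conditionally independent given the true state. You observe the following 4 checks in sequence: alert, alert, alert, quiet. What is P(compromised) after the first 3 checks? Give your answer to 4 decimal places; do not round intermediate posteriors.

0.9791

After 'alert': P(compromised) = 0.25·0.7500 / (0.25·0.7500 + 0.1·0.2500) ≈ 0.8824
After 'alert': P(compromised) = 0.25·0.8824 / (0.25·0.8824 + 0.1·0.1176) ≈ 0.9494
After 'alert': P(compromised) = 0.25·0.9494 / (0.25·0.9494 + 0.1·0.0506) ≈ 0.9791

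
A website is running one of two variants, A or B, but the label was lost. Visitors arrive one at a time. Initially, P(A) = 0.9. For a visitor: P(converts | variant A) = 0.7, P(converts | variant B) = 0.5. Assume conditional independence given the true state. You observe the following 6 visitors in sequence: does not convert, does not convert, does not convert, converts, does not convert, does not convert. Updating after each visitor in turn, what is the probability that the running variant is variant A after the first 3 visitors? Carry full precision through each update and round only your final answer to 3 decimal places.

0.660

After 'does not convert': P(A) = 0.3·0.9000 / (0.3·0.9000 + 0.5·0.1000) ≈ 0.8438
After 'does not convert': P(A) = 0.3·0.8438 / (0.3·0.8438 + 0.5·0.1562) ≈ 0.7642
After 'does not convert': P(A) = 0.3·0.7642 / (0.3·0.7642 + 0.5·0.2358) ≈ 0.6603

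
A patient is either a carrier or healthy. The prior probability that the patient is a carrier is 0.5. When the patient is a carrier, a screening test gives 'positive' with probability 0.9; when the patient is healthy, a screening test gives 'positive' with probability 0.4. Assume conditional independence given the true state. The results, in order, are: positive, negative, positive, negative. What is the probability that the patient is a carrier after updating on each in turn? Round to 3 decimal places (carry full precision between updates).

0.123

Apply Bayes' rule sequentially, carrying P(carrier) forward.
After 'positive': P(carrier) = 0.9·0.5000 / (0.9·0.5000 + 0.4·0.5000) ≈ 0.6923
After 'negative': P(carrier) = 0.1·0.6923 / (0.1·0.6923 + 0.6·0.3077) ≈ 0.2727
After 'positive': P(carrier) = 0.9·0.2727 / (0.9·0.2727 + 0.4·0.7273) ≈ 0.4576
After 'negative': P(carrier) = 0.1·0.4576 / (0.1·0.4576 + 0.6·0.5424) ≈ 0.1233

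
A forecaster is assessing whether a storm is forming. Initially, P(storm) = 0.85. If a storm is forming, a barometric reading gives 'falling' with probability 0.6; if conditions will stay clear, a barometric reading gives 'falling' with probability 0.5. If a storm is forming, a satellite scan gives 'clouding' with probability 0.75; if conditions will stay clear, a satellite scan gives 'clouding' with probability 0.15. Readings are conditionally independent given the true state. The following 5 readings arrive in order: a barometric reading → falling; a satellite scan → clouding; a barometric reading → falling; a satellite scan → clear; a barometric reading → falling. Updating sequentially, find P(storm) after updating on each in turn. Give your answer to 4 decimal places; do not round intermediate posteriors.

Apply Bayes' rule sequentially, carrying P(storm) forward.
After a barometric reading='falling': P(storm) = 0.6·0.8500 / (0.6·0.8500 + 0.5·0.1500) ≈ 0.8718
After a satellite scan='clouding': P(storm) = 0.75·0.8718 / (0.75·0.8718 + 0.15·0.1282) ≈ 0.9714
After a barometric reading='falling': P(storm) = 0.6·0.9714 / (0.6·0.9714 + 0.5·0.0286) ≈ 0.9761
After a satellite scan='clear': P(storm) = 0.25·0.9761 / (0.25·0.9761 + 0.85·0.0239) ≈ 0.9231
After a barometric reading='falling': P(storm) = 0.6·0.9231 / (0.6·0.9231 + 0.5·0.0769) ≈ 0.9351

0.9351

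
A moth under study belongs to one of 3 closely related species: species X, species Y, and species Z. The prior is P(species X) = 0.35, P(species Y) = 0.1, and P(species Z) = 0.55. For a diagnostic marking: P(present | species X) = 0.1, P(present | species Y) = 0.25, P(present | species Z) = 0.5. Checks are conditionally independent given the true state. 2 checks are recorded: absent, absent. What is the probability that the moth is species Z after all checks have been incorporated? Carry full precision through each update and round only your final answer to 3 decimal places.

0.288

After 'absent': normaliser = 0.9·0.3500 + 0.75·0.1000 + 0.5·0.5500; P(species X) ≈ 0.4737, P(species Y) ≈ 0.1128, P(species Z) ≈ 0.4135
After 'absent': normaliser = 0.9·0.4737 + 0.75·0.1128 + 0.5·0.4135; P(species X) ≈ 0.5940, P(species Y) ≈ 0.1179, P(species Z) ≈ 0.2881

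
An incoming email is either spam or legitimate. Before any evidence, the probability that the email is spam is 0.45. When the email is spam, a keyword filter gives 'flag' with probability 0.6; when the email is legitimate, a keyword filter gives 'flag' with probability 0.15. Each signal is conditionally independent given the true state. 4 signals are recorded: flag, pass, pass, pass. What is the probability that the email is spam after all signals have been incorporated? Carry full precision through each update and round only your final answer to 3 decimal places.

After 'flag': P(spam) = 0.6·0.4500 / (0.6·0.4500 + 0.15·0.5500) ≈ 0.7660
After 'pass': P(spam) = 0.4·0.7660 / (0.4·0.7660 + 0.85·0.2340) ≈ 0.6063
After 'pass': P(spam) = 0.4·0.6063 / (0.4·0.6063 + 0.85·0.3937) ≈ 0.4202
After 'pass': P(spam) = 0.4·0.4202 / (0.4·0.4202 + 0.85·0.5798) ≈ 0.2543

0.254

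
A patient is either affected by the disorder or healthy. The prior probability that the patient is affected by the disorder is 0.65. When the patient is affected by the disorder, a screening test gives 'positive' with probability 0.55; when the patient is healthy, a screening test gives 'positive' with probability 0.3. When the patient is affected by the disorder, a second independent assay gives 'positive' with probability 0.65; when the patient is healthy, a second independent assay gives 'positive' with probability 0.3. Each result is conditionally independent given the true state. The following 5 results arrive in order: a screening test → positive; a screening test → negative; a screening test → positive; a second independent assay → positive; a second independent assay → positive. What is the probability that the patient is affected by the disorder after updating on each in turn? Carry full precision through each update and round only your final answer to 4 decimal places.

After a screening test='positive': P(affected) = 0.55·0.6500 / (0.55·0.6500 + 0.3·0.3500) ≈ 0.7730
After a screening test='negative': P(affected) = 0.45·0.7730 / (0.45·0.7730 + 0.7·0.2270) ≈ 0.6864
After a screening test='positive': P(affected) = 0.55·0.6864 / (0.55·0.6864 + 0.3·0.3136) ≈ 0.8005
After a second independent assay='positive': P(affected) = 0.65·0.8005 / (0.65·0.8005 + 0.3·0.1995) ≈ 0.8968
After a second independent assay='positive': P(affected) = 0.65·0.8968 / (0.65·0.8968 + 0.3·0.1032) ≈ 0.9496

0.9496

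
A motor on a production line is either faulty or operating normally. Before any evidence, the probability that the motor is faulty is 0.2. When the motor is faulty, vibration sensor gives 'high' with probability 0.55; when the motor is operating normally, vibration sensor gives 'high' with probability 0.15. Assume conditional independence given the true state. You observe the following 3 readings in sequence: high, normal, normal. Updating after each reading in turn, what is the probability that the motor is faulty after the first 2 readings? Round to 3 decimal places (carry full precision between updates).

0.327

After 'high': P(faulty) = 0.55·0.2000 / (0.55·0.2000 + 0.15·0.8000) ≈ 0.4783
After 'normal': P(faulty) = 0.45·0.4783 / (0.45·0.4783 + 0.85·0.5217) ≈ 0.3267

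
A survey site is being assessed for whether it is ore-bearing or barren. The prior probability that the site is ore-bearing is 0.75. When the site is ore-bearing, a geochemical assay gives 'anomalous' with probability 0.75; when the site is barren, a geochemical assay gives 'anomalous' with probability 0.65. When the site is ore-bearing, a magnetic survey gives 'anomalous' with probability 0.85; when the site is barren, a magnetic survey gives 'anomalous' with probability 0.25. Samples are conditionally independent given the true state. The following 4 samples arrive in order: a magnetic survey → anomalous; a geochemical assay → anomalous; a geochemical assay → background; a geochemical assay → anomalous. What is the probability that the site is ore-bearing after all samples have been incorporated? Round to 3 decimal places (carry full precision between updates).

0.907

After a magnetic survey='anomalous': P(ore) = 0.85·0.7500 / (0.85·0.7500 + 0.25·0.2500) ≈ 0.9107
After a geochemical assay='anomalous': P(ore) = 0.75·0.9107 / (0.75·0.9107 + 0.65·0.0893) ≈ 0.9217
After a geochemical assay='background': P(ore) = 0.25·0.9217 / (0.25·0.9217 + 0.35·0.0783) ≈ 0.8937
After a geochemical assay='anomalous': P(ore) = 0.75·0.8937 / (0.75·0.8937 + 0.65·0.1063) ≈ 0.9065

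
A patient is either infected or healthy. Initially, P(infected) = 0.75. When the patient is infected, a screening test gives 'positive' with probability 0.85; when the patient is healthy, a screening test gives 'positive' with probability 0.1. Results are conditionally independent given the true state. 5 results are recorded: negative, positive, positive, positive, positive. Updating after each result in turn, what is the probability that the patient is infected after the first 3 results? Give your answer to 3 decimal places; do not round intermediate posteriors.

0.973

After 'negative': P(infected) = 0.15·0.7500 / (0.15·0.7500 + 0.9·0.2500) ≈ 0.3333
After 'positive': P(infected) = 0.85·0.3333 / (0.85·0.3333 + 0.1·0.6667) ≈ 0.8095
After 'positive': P(infected) = 0.85·0.8095 / (0.85·0.8095 + 0.1·0.1905) ≈ 0.9731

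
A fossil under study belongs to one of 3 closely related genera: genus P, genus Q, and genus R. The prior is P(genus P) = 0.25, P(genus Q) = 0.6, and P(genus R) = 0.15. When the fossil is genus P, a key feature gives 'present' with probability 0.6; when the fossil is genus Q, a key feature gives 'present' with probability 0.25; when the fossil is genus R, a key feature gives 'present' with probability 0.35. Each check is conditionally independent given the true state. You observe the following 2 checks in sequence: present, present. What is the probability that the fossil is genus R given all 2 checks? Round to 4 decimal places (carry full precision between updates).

0.1260

After 'present': normaliser = 0.6·0.2500 + 0.25·0.6000 + 0.35·0.1500; P(genus P) ≈ 0.4255, P(genus Q) ≈ 0.4255, P(genus R) ≈ 0.1489
After 'present': normaliser = 0.6·0.4255 + 0.25·0.4255 + 0.35·0.1489; P(genus P) ≈ 0.6170, P(genus Q) ≈ 0.2571, P(genus R) ≈ 0.1260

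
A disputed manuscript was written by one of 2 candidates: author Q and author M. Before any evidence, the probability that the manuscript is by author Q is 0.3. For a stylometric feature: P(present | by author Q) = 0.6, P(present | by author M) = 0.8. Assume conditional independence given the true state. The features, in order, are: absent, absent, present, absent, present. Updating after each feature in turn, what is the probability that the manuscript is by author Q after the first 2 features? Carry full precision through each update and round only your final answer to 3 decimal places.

After 'absent': P(author Q) = 0.4·0.3000 / (0.4·0.3000 + 0.2·0.7000) ≈ 0.4615
After 'absent': P(author Q) = 0.4·0.4615 / (0.4·0.4615 + 0.2·0.5385) ≈ 0.6316

0.632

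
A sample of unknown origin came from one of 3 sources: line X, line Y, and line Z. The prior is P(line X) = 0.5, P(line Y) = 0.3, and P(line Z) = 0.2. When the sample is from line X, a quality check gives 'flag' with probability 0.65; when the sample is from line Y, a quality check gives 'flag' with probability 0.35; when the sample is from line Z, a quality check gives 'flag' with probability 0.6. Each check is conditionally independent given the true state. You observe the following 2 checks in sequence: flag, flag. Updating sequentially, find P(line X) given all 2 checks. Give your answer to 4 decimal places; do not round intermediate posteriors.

After 'flag': normaliser = 0.65·0.5000 + 0.35·0.3000 + 0.6·0.2000; P(line X) ≈ 0.5909, P(line Y) ≈ 0.1909, P(line Z) ≈ 0.2182
After 'flag': normaliser = 0.65·0.5909 + 0.35·0.1909 + 0.6·0.2182; P(line X) ≈ 0.6602, P(line Y) ≈ 0.1148, P(line Z) ≈ 0.2250

0.6602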